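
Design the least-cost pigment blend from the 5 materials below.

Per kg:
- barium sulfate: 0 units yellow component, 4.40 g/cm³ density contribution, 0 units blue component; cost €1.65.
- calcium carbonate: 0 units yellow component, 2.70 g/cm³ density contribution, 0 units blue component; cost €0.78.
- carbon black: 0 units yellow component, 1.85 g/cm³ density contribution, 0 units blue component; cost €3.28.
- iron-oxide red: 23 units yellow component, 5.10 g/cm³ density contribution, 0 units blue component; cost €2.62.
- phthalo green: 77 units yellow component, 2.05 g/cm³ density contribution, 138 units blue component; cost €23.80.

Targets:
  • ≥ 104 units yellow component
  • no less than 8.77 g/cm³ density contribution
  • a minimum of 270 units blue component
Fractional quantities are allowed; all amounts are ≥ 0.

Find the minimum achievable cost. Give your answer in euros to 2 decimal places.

Let x1 = kg of barium sulfate, x2 = kg of calcium carbonate, x3 = kg of carbon black, x4 = kg of iron-oxide red, x5 = kg of phthalo green.
Minimise 1.65x1 + 0.78x2 + 3.28x3 + 2.62x4 + 23.8x5 s.t.:
  23x4 + 77x5 ≥ 104   (yellow component)
  4.4x1 + 2.7x2 + 1.85x3 + 5.1x4 + 2.05x5 ≥ 8.77   (density contribution)
  138x5 ≥ 270   (blue component)
  x1, x2, x3, x4, x5 ≥ 0.
The minimum-cost mix takes nothing from barium sulfate, carbon black, iron-oxide red — only calcium carbonate, phthalo green. Binding constraints: density contribution and blue component.
Optimal quantities: calcium carbonate = 1.7626 kg, phthalo green = 1.9565 kg.
Objective = 0.78·1.7626 + 23.8·1.9565 = 47.9395.

€47.94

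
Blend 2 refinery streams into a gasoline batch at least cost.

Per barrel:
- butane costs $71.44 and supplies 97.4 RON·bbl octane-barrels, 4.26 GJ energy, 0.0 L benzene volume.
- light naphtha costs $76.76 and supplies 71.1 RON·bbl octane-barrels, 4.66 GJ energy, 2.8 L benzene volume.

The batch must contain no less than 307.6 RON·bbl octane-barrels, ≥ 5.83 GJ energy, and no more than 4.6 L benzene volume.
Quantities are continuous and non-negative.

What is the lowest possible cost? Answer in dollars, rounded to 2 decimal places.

$225.62

Treat it as an LP. Let x1 = barrels of butane, x2 = barrels of light naphtha.
Minimize 71.44x1 + 76.76x2 s.t.:
  97.4x1 + 71.1x2 ≥ 307.6   (octane-barrels)
  4.26x1 + 4.66x2 ≥ 5.83   (energy)
  2.8x2 ≤ 4.6   (benzene volume)
  x1, x2 ≥ 0.
The cheapest feasible vertex uses only butane; light naphtha is not used. There the octane-barrels constraint is tight.
Optimal quantities: butane = 3.15811 barrels.
Hence cost = 71.44·3.15811 = $225.6154.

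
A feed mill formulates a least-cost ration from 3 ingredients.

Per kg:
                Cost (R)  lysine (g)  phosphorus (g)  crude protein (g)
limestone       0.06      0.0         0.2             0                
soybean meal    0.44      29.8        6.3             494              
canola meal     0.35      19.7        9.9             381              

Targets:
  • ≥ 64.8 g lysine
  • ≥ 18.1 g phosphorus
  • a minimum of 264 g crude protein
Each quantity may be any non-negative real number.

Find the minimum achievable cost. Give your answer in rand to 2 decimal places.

This is a linear program. Let x1 = kg of limestone, x2 = kg of soybean meal, x3 = kg of canola meal.
Minimise 0.06x1 + 0.44x2 + 0.35x3 subject to:
  29.8x2 + 19.7x3 ≥ 64.8   (lysine)
  0.2x1 + 6.3x2 + 9.9x3 ≥ 18.1   (phosphorus)
  494x2 + 381x3 ≥ 264   (crude protein)
  x1, x2, x3 ≥ 0.
The minimum-cost mix takes nothing from limestone — only soybean meal, canola meal. There the lysine and phosphorus constraints are tight.
Optimal quantities: soybean meal = 1.667 kg, canola meal = 0.7673 kg.
Hence cost = 0.44·1.667 + 0.35·0.7673 = R1.0020.

R1.00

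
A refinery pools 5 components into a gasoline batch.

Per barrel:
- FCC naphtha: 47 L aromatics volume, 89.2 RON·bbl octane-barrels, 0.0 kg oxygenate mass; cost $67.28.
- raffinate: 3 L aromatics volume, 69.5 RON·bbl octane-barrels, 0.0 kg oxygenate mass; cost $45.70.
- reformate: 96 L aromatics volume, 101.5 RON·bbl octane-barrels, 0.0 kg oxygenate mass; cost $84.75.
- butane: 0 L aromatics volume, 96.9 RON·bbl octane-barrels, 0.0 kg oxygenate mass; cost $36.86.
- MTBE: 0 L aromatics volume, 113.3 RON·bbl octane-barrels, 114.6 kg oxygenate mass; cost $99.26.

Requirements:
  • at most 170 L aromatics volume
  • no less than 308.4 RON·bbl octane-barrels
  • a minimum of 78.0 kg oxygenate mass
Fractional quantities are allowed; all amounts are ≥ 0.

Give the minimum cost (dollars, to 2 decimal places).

Treat it as an LP. Let x1 = barrels of FCC naphtha, x2 = barrels of raffinate, x3 = barrels of reformate, x4 = barrels of butane, x5 = barrels of MTBE.
min 67.28x1 + 45.7x2 + 84.75x3 + 36.86x4 + 99.26x5 subject to:
  47x1 + 3x2 + 96x3 ≤ 170   (aromatics volume)
  89.2x1 + 69.5x2 + 101.5x3 + 96.9x4 + 113.3x5 ≥ 308.4   (octane-barrels)
  114.6x5 ≥ 78   (oxygenate mass)
  x1, x2, x3, x4, x5 ≥ 0.
At the optimum only butane, MTBE are positive (FCC naphtha, raffinate, reformate = 0). There the octane-barrels and oxygenate mass constraints are tight.
That vertex is x4 = 2.387, x5 = 0.6806.
Total cost: 36.86·2.387 + 99.26·0.6806 = 155.5412.

$155.54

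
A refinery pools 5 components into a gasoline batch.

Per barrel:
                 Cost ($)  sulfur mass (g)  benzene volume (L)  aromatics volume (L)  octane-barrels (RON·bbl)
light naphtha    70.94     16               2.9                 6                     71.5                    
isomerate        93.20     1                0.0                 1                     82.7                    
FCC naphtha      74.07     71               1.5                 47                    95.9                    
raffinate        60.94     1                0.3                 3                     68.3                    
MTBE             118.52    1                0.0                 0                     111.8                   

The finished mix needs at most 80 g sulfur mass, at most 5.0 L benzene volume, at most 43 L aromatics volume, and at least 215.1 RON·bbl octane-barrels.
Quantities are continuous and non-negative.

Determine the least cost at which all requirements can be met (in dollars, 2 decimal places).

$182.91

Let x1 = barrels of light naphtha, x2 = barrels of isomerate, x3 = barrels of FCC naphtha, x4 = barrels of raffinate, x5 = barrels of MTBE.
Minimize 70.94x1 + 93.2x2 + 74.07x3 + 60.94x4 + 118.52x5 subject to:
  16x1 + 1x2 + 71x3 + 1x4 + 1x5 ≤ 80   (sulfur mass)
  2.9x1 + 1.5x3 + 0.3x4 ≤ 5   (benzene volume)
  6x1 + 1x2 + 47x3 + 3x4 ≤ 43   (aromatics volume)
  71.5x1 + 82.7x2 + 95.9x3 + 68.3x4 + 111.8x5 ≥ 215.1   (octane-barrels)
  x1, x2, x3, x4, x5 ≥ 0.
The minimum-cost mix takes nothing from light naphtha, isomerate, MTBE — only FCC naphtha, raffinate. There the aromatics volume and octane-barrels constraints are tight.
Solving gives x3 = 0.78415, x4 = 2.0483.
Hence cost = 74.07·0.78415 + 60.94·2.0483 = $182.9054.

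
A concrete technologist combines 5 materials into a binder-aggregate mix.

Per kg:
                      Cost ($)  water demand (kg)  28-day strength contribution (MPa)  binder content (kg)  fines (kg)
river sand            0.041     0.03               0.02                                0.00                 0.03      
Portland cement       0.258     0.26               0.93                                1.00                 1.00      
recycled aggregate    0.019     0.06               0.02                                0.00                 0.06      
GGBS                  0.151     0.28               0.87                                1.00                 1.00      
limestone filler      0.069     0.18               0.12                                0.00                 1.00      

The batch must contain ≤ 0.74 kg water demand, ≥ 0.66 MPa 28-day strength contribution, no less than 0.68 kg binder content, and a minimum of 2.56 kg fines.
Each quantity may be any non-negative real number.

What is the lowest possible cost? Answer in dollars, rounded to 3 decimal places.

Treat it as an LP. Let x1 = kg of river sand, x2 = kg of Portland cement, x3 = kg of recycled aggregate, x4 = kg of GGBS, x5 = kg of limestone filler.
Minimise 0.041x1 + 0.258x2 + 0.019x3 + 0.151x4 + 0.069x5 with:
  0.03x1 + 0.26x2 + 0.06x3 + 0.28x4 + 0.18x5 ≤ 0.74   (water demand)
  0.02x1 + 0.93x2 + 0.02x3 + 0.87x4 + 0.12x5 ≥ 0.66   (28-day strength contribution)
  1x2 + 1x4 ≥ 0.68   (binder content)
  0.03x1 + 1x2 + 0.06x3 + 1x4 + 1x5 ≥ 2.56   (fines)
  x1, x2, x3, x4, x5 ≥ 0.
At the optimum only GGBS, limestone filler are positive (river sand, Portland cement, recycled aggregate = 0). There the binder content and fines constraints are tight.
That vertex is x4 = 0.68, x5 = 1.88.
Hence cost = 0.151·0.68 + 0.069·1.88 = $0.23240.

$0.232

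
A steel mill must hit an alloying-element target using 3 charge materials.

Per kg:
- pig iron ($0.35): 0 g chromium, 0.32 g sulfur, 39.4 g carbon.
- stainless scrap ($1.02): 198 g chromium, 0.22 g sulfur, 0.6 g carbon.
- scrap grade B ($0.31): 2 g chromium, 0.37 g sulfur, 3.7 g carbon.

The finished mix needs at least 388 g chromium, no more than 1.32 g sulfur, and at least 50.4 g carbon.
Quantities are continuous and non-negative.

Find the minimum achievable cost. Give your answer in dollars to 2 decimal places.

$2.44

Let x1 = kg of pig iron, x2 = kg of stainless scrap, x3 = kg of scrap grade B.
Minimise 0.35x1 + 1.02x2 + 0.31x3 subject to:
  198x2 + 2x3 ≥ 388   (chromium)
  0.32x1 + 0.22x2 + 0.37x3 ≤ 1.32   (sulfur)
  39.4x1 + 0.6x2 + 3.7x3 ≥ 50.4   (carbon)
  x1, x2, x3 ≥ 0.
The minimum-cost mix takes nothing from scrap grade B — only pig iron, stainless scrap. The chromium and carbon requirements are met with equality.
Optimal quantities: pig iron = 1.249 kg, stainless scrap = 1.96 kg.
Objective = 0.35·1.249 + 1.02·1.96 = 2.4364.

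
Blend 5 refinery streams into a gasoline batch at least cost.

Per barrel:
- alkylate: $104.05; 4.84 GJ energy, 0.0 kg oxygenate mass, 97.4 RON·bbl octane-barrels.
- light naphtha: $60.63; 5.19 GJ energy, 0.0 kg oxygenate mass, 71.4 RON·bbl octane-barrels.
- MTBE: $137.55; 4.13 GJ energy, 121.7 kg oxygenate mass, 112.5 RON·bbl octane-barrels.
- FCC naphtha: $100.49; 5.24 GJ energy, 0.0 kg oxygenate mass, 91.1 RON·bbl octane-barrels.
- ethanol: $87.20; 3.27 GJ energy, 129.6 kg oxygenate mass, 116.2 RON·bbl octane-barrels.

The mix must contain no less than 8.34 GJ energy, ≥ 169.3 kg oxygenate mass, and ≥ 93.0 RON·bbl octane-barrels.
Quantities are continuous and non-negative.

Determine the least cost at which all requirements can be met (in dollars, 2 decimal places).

$161.44

Set it up as a linear program. Let x1 = barrels of alkylate, x2 = barrels of light naphtha, x3 = barrels of MTBE, x4 = barrels of FCC naphtha, x5 = barrels of ethanol.
min 104.05x1 + 60.63x2 + 137.55x3 + 100.49x4 + 87.2x5 with:
  4.84x1 + 5.19x2 + 4.13x3 + 5.24x4 + 3.27x5 ≥ 8.34   (energy)
  121.7x3 + 129.6x5 ≥ 169.3   (oxygenate mass)
  97.4x1 + 71.4x2 + 112.5x3 + 91.1x4 + 116.2x5 ≥ 93   (octane-barrels)
  x1, x2, x3, x4, x5 ≥ 0.
The optimal basis is {light naphtha, ethanol}; alkylate, MTBE, FCC naphtha drop out. The energy and oxygenate mass requirements are met with equality.
Solving gives x2 = 0.78387, x5 = 1.3063.
Total cost: 60.63·0.78387 + 87.2·1.3063 = 161.4354.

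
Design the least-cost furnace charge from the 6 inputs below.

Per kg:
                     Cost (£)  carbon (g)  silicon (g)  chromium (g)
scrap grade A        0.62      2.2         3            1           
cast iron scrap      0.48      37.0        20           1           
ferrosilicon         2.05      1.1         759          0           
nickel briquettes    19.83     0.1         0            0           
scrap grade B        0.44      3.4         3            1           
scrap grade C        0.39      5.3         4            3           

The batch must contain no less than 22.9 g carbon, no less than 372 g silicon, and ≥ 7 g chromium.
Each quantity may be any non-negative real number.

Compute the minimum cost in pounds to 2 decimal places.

£1.97

Let x1 = kg of scrap grade A, x2 = kg of cast iron scrap, x3 = kg of ferrosilicon, x4 = kg of nickel briquettes, x5 = kg of scrap grade B, x6 = kg of scrap grade C.
Minimize 0.62x1 + 0.48x2 + 2.05x3 + 19.83x4 + 0.44x5 + 0.39x6 with:
  2.2x1 + 37x2 + 1.1x3 + 0.1x4 + 3.4x5 + 5.3x6 ≥ 22.9   (carbon)
  3x1 + 20x2 + 759x3 + 3x5 + 4x6 ≥ 372   (silicon)
  1x1 + 1x2 + 1x5 + 3x6 ≥ 7   (chromium)
  x1, x2, x3, x4, x5, x6 ≥ 0.
The optimal basis is {cast iron scrap, ferrosilicon, scrap grade C}; scrap grade A, nickel briquettes, scrap grade B drop out. There the carbon, silicon, chromium constraints are tight.
Solving gives x2 = 0.2843, x3 = 0.4708, x6 = 2.239.
Cost = 0.48·0.2843 + 2.05·0.4708 + 0.39·2.239 = 1.9748.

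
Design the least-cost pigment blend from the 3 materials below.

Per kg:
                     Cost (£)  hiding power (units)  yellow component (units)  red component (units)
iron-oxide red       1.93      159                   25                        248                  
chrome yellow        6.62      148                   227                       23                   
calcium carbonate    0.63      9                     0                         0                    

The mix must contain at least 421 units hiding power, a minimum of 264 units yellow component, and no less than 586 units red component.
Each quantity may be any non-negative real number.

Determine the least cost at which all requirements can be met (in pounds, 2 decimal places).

Let x1 = kg of iron-oxide red, x2 = kg of chrome yellow, x3 = kg of calcium carbonate.
Minimise 1.93x1 + 6.62x2 + 0.63x3 with:
  159x1 + 148x2 + 9x3 ≥ 421   (hiding power)
  25x1 + 227x2 ≥ 264   (yellow component)
  248x1 + 23x2 ≥ 586   (red component)
  x1, x2, x3 ≥ 0.
The minimum-cost mix takes nothing from calcium carbonate — only iron-oxide red, chrome yellow. Binding constraints: yellow component and red component.
Solving gives x1 = 2.2783, x2 = 0.91208.
Total cost: 1.93·2.2783 + 6.62·0.91208 = 10.4351.

£10.44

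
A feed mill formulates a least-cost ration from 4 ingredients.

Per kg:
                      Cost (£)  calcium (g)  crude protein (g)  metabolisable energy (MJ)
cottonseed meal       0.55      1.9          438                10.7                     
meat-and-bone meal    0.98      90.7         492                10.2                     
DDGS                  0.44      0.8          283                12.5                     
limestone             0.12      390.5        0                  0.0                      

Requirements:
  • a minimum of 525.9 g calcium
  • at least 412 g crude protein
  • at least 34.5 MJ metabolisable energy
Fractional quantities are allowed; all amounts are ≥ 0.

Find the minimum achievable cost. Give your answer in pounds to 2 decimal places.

£1.38

Set it up as a linear program. Let x1 = kg of cottonseed meal, x2 = kg of meat-and-bone meal, x3 = kg of DDGS, x4 = kg of limestone.
Minimize 0.55x1 + 0.98x2 + 0.44x3 + 0.12x4 s.t.:
  1.9x1 + 90.7x2 + 0.8x3 + 390.5x4 ≥ 525.9   (calcium)
  438x1 + 492x2 + 283x3 ≥ 412   (crude protein)
  10.7x1 + 10.2x2 + 12.5x3 ≥ 34.5   (metabolisable energy)
  x1, x2, x3, x4 ≥ 0.
At the optimum only DDGS, limestone are positive (cottonseed meal, meat-and-bone meal = 0). The calcium and metabolisable energy requirements are met with equality.
That vertex is x3 = 2.76, x4 = 1.341.
Cost = 0.44·2.76 + 0.12·1.341 = 1.3753.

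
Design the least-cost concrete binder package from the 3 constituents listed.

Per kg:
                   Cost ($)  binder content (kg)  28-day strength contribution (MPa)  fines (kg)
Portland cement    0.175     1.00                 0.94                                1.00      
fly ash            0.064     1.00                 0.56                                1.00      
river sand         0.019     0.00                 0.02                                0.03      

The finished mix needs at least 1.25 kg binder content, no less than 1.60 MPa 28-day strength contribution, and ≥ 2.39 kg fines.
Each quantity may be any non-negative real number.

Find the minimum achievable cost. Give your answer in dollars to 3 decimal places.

$0.183

Let x1 = kg of Portland cement, x2 = kg of fly ash, x3 = kg of river sand.
Minimise 0.175x1 + 0.064x2 + 0.019x3 s.t.:
  1x1 + 1x2 ≥ 1.25   (binder content)
  0.94x1 + 0.56x2 + 0.02x3 ≥ 1.6   (28-day strength contribution)
  1x1 + 1x2 + 0.03x3 ≥ 2.39   (fines)
  x1, x2, x3 ≥ 0.
The minimum-cost mix takes nothing from Portland cement, river sand — only fly ash. There the 28-day strength contribution constraint is tight.
Optimal quantities: fly ash = 2.857 kg.
Total cost: 0.064·2.857 = 0.18285.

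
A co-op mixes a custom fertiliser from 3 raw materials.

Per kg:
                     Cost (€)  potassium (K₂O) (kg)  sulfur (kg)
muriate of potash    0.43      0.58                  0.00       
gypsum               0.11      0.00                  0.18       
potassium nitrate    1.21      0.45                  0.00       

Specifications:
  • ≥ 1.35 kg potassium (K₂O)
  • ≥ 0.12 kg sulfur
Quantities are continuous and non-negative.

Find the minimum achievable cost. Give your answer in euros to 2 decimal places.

Let x1 = kg of muriate of potash, x2 = kg of gypsum, x3 = kg of potassium nitrate.
Minimise 0.43x1 + 0.11x2 + 1.21x3 with:
  0.58x1 + 0.45x3 ≥ 1.35   (potassium (K₂O))
  0.18x2 ≥ 0.12   (sulfur)
  x1, x2, x3 ≥ 0.
The minimum-cost mix takes nothing from potassium nitrate — only muriate of potash, gypsum. Binding constraints: potassium (K₂O) and sulfur.
So muriate of potash = 2.328 kg, gypsum = 0.6667 kg.
Objective = 0.43·2.328 + 0.11·0.6667 = 1.0744.

€1.07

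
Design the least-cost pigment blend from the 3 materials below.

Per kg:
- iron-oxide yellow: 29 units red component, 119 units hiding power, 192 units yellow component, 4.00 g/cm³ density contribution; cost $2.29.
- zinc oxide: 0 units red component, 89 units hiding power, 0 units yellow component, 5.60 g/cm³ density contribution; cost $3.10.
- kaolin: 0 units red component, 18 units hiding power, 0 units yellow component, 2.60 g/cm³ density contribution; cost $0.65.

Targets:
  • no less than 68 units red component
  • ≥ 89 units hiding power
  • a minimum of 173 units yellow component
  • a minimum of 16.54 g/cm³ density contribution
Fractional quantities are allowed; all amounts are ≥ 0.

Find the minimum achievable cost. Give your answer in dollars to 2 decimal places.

$7.16

Treat it as an LP. Let x1 = kg of iron-oxide yellow, x2 = kg of zinc oxide, x3 = kg of kaolin.
min 2.29x1 + 3.1x2 + 0.65x3 s.t.:
  29x1 ≥ 68   (red component)
  119x1 + 89x2 + 18x3 ≥ 89   (hiding power)
  192x1 ≥ 173   (yellow component)
  4x1 + 5.6x2 + 2.6x3 ≥ 16.54   (density contribution)
  x1, x2, x3 ≥ 0.
The cheapest feasible vertex uses only iron-oxide yellow, kaolin; zinc oxide is not used. The red component and density contribution requirements are met with equality.
So iron-oxide yellow = 2.345 kg, kaolin = 2.754 kg.
Cost = 2.29·2.345 + 0.65·2.754 = 7.1602.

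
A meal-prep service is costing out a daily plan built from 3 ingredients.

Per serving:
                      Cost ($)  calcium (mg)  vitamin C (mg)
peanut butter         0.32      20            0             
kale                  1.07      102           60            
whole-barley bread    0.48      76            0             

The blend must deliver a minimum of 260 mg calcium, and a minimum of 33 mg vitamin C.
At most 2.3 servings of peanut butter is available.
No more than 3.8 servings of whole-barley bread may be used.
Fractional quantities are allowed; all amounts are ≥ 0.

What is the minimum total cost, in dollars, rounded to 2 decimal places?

This is a linear program. Let x1 = servings of peanut butter, x2 = servings of kale, x3 = servings of whole-barley bread.
Minimise 0.32x1 + 1.07x2 + 0.48x3 with:
  20x1 + 102x2 + 76x3 ≥ 260   (calcium)
  60x2 ≥ 33   (vitamin C)
  x1 ≤ 2.3
  x3 ≤ 3.8
  x1, x2, x3 ≥ 0.
At the optimum only kale, whole-barley bread are positive (peanut butter = 0). There the calcium and vitamin C constraints are tight.
Solving gives x2 = 0.55, x3 = 2.683.
Total cost: 1.07·0.55 + 0.48·2.683 = 1.8763.

$1.88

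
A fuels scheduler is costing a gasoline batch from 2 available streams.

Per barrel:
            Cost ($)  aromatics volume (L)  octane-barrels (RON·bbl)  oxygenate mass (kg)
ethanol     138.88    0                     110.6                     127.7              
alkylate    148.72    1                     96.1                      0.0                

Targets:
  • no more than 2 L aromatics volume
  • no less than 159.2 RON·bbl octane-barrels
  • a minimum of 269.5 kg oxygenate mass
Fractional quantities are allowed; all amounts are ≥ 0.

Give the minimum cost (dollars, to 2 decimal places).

$293.09

This is a linear program. Let x1 = barrels of ethanol, x2 = barrels of alkylate.
min 138.88x1 + 148.72x2 s.t.:
  1x2 ≤ 2   (aromatics volume)
  110.6x1 + 96.1x2 ≥ 159.2   (octane-barrels)
  127.7x1 ≥ 269.5   (oxygenate mass)
  x1, x2 ≥ 0.
At the optimum only ethanol is positive (alkylate = 0). There the oxygenate mass constraint is tight.
That vertex is x1 = 2.1104.
Hence cost = 138.88·2.1104 = $293.0924.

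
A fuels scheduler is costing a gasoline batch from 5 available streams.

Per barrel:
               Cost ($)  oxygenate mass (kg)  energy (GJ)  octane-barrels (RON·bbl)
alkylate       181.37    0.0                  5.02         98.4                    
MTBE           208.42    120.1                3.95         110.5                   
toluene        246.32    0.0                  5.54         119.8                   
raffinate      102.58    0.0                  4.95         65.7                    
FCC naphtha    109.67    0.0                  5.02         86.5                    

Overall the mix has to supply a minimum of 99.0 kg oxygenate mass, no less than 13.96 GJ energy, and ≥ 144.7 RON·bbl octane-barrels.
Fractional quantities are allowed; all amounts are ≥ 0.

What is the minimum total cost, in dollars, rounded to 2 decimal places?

This is a linear program. Let x1 = barrels of alkylate, x2 = barrels of MTBE, x3 = barrels of toluene, x4 = barrels of raffinate, x5 = barrels of FCC naphtha.
Minimise 181.37x1 + 208.42x2 + 246.32x3 + 102.58x4 + 109.67x5 subject to:
  120.1x2 ≥ 99   (oxygenate mass)
  5.02x1 + 3.95x2 + 5.54x3 + 4.95x4 + 5.02x5 ≥ 13.96   (energy)
  98.4x1 + 110.5x2 + 119.8x3 + 65.7x4 + 86.5x5 ≥ 144.7   (octane-barrels)
  x1, x2, x3, x4, x5 ≥ 0.
The minimum-cost mix takes nothing from alkylate, toluene, FCC naphtha — only MTBE, raffinate. Binding constraints: oxygenate mass and energy.
That vertex is x2 = 0.82431, x4 = 2.1624.
Total cost: 208.42·0.82431 + 102.58·2.1624 = 393.6217.

$393.62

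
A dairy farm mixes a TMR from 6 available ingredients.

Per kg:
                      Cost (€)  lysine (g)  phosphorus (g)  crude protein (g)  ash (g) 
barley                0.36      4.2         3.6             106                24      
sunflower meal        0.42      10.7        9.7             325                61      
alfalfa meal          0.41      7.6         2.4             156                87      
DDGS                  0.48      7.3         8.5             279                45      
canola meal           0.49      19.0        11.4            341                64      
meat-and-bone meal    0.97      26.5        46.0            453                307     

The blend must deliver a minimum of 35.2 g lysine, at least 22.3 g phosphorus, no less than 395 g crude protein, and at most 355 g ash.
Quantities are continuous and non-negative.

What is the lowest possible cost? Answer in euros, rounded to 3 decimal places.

Let x1 = kg of barley, x2 = kg of sunflower meal, x3 = kg of alfalfa meal, x4 = kg of DDGS, x5 = kg of canola meal, x6 = kg of meat-and-bone meal.
Minimize 0.36x1 + 0.42x2 + 0.41x3 + 0.48x4 + 0.49x5 + 0.97x6 subject to:
  4.2x1 + 10.7x2 + 7.6x3 + 7.3x4 + 19x5 + 26.5x6 ≥ 35.2   (lysine)
  3.6x1 + 9.7x2 + 2.4x3 + 8.5x4 + 11.4x5 + 46x6 ≥ 22.3   (phosphorus)
  106x1 + 325x2 + 156x3 + 279x4 + 341x5 + 453x6 ≥ 395   (crude protein)
  24x1 + 61x2 + 87x3 + 45x4 + 64x5 + 307x6 ≤ 355   (ash)
  x1, x2, x3, x4, x5, x6 ≥ 0.
The optimal basis is {canola meal, meat-and-bone meal}; barley, sunflower meal, alfalfa meal, DDGS drop out. There the lysine and phosphorus constraints are tight.
Optimal quantities: canola meal = 1.798 kg, meat-and-bone meal = 0.0392 kg.
Total cost: 0.49·1.798 + 0.97·0.0392 = 0.91904.

€0.919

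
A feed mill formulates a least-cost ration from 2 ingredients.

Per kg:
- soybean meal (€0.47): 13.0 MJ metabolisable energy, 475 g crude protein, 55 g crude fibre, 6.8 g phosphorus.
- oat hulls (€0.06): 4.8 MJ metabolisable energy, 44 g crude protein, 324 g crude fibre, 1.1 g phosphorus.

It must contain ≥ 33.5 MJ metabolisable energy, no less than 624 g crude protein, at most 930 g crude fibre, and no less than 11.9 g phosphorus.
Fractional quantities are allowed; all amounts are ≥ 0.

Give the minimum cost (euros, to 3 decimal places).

Let x1 = kg of soybean meal, x2 = kg of oat hulls.
min 0.47x1 + 0.06x2 s.t.:
  13x1 + 4.8x2 ≥ 33.5   (metabolisable energy)
  475x1 + 44x2 ≥ 624   (crude protein)
  55x1 + 324x2 ≤ 930   (crude fibre)
  6.8x1 + 1.1x2 ≥ 11.9   (phosphorus)
  x1, x2 ≥ 0.
Both inputs are positive at the optimum. There the metabolisable energy and crude fibre constraints are tight.
Solving gives x1 = 1.6185, x2 = 2.5956.
Total cost: 0.47·1.6185 + 0.06·2.5956 = 0.91643.

€0.916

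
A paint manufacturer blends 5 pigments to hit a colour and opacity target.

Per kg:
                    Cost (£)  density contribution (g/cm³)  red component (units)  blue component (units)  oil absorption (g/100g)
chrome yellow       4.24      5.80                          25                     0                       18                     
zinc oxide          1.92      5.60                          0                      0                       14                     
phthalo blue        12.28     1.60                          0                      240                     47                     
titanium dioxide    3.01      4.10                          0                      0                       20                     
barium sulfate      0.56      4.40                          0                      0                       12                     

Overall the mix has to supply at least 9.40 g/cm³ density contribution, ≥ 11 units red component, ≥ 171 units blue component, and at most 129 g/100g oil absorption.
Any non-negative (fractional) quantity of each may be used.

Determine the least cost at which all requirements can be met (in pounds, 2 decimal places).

£11.34

This is a linear program. Let x1 = kg of chrome yellow, x2 = kg of zinc oxide, x3 = kg of phthalo blue, x4 = kg of titanium dioxide, x5 = kg of barium sulfate.
Minimize 4.24x1 + 1.92x2 + 12.28x3 + 3.01x4 + 0.56x5 with:
  5.8x1 + 5.6x2 + 1.6x3 + 4.1x4 + 4.4x5 ≥ 9.4   (density contribution)
  25x1 ≥ 11   (red component)
  240x3 ≥ 171   (blue component)
  18x1 + 14x2 + 47x3 + 20x4 + 12x5 ≤ 129   (oil absorption)
  x1, x2, x3, x4, x5 ≥ 0.
At the optimum only chrome yellow, phthalo blue, barium sulfate are positive (zinc oxide, titanium dioxide = 0). Binding constraints: density contribution, red component, blue component.
Optimal quantities: chrome yellow = 0.44 kg, phthalo blue = 0.7125 kg, barium sulfate = 1.297 kg.
Objective = 4.24·0.44 + 12.28·0.7125 + 0.56·1.297 = 11.3414.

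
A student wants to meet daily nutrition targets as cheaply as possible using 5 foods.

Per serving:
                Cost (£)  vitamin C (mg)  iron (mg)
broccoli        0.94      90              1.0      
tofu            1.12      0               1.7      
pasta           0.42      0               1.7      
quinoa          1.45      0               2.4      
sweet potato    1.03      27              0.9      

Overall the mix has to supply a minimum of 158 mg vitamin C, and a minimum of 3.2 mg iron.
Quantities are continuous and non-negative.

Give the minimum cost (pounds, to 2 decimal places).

£2.01

Let x1 = servings of broccoli, x2 = servings of tofu, x3 = servings of pasta, x4 = servings of quinoa, x5 = servings of sweet potato.
Minimize 0.94x1 + 1.12x2 + 0.42x3 + 1.45x4 + 1.03x5 subject to:
  90x1 + 27x5 ≥ 158   (vitamin C)
  1x1 + 1.7x2 + 1.7x3 + 2.4x4 + 0.9x5 ≥ 3.2   (iron)
  x1, x2, x3, x4, x5 ≥ 0.
The minimum-cost mix takes nothing from tofu, quinoa, sweet potato — only broccoli, pasta. Binding constraints: vitamin C and iron.
Solving gives x1 = 1.756, x3 = 0.8497.
Objective = 0.94·1.756 + 0.42·0.8497 = 2.0075.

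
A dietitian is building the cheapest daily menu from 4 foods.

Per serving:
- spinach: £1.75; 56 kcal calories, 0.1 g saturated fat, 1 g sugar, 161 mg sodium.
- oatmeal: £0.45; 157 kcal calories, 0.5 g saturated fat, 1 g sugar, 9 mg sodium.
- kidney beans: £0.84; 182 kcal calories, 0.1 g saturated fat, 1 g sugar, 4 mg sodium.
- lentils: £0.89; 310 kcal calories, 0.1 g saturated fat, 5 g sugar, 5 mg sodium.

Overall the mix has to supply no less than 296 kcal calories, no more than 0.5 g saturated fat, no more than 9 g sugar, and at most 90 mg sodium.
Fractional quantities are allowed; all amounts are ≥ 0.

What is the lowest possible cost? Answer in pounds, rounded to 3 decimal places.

£0.849

Let x1 = servings of spinach, x2 = servings of oatmeal, x3 = servings of kidney beans, x4 = servings of lentils.
Minimize 1.75x1 + 0.45x2 + 0.84x3 + 0.89x4 subject to:
  56x1 + 157x2 + 182x3 + 310x4 ≥ 296   (calories)
  0.1x1 + 0.5x2 + 0.1x3 + 0.1x4 ≤ 0.5   (saturated fat)
  1x1 + 1x2 + 1x3 + 5x4 ≤ 9   (sugar)
  161x1 + 9x2 + 4x3 + 5x4 ≤ 90   (sodium)
  x1, x2, x3, x4 ≥ 0.
The cheapest feasible vertex uses only oatmeal, lentils; spinach, kidney beans are not used. The calories and saturated fat requirements are met with equality.
That vertex is x2 = 0.9002, x4 = 0.4989.
Objective = 0.45·0.9002 + 0.89·0.4989 = 0.84911.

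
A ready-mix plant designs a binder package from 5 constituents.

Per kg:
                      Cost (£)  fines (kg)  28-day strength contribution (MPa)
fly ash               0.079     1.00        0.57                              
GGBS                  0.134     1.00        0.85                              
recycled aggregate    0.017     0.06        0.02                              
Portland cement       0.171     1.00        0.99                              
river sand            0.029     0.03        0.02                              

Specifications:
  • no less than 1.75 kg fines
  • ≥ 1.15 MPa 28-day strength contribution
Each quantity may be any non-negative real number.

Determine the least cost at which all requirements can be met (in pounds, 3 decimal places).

£0.159

Treat it as an LP. Let x1 = kg of fly ash, x2 = kg of GGBS, x3 = kg of recycled aggregate, x4 = kg of Portland cement, x5 = kg of river sand.
Minimise 0.079x1 + 0.134x2 + 0.017x3 + 0.171x4 + 0.029x5 s.t.:
  1x1 + 1x2 + 0.06x3 + 1x4 + 0.03x5 ≥ 1.75   (fines)
  0.57x1 + 0.85x2 + 0.02x3 + 0.99x4 + 0.02x5 ≥ 1.15   (28-day strength contribution)
  x1, x2, x3, x4, x5 ≥ 0.
The optimal basis is {fly ash}; GGBS, recycled aggregate, Portland cement, river sand drop out. Binding constraint: 28-day strength contribution.
So fly ash = 2.018 kg.
Cost = 0.079·2.018 = 0.15942.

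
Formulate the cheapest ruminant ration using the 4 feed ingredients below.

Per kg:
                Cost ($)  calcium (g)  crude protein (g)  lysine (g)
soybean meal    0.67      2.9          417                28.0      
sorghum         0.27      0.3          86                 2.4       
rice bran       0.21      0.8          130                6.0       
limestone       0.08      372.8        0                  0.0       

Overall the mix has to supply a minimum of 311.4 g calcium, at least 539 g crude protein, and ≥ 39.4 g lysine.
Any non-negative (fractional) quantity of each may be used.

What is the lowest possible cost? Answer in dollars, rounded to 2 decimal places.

Treat it as an LP. Let x1 = kg of soybean meal, x2 = kg of sorghum, x3 = kg of rice bran, x4 = kg of limestone.
Minimize 0.67x1 + 0.27x2 + 0.21x3 + 0.08x4 subject to:
  2.9x1 + 0.3x2 + 0.8x3 + 372.8x4 ≥ 311.4   (calcium)
  417x1 + 86x2 + 130x3 ≥ 539   (crude protein)
  28x1 + 2.4x2 + 6x3 ≥ 39.4   (lysine)
  x1, x2, x3, x4 ≥ 0.
The optimal basis is {soybean meal, limestone}; sorghum, rice bran drop out. Binding constraints: calcium and lysine.
Solving gives x1 = 1.407, x4 = 0.8244.
Total cost: 0.67·1.407 + 0.08·0.8244 = 1.0086.

$1.01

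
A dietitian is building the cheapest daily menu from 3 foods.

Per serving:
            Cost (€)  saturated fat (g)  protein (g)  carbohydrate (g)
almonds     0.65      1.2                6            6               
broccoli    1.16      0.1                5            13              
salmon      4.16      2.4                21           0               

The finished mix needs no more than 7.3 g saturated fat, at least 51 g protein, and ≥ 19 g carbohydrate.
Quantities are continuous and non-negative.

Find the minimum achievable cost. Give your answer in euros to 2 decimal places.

€7.52

Set it up as a linear program. Let x1 = servings of almonds, x2 = servings of broccoli, x3 = servings of salmon.
Minimise 0.65x1 + 1.16x2 + 4.16x3 subject to:
  1.2x1 + 0.1x2 + 2.4x3 ≤ 7.3   (saturated fat)
  6x1 + 5x2 + 21x3 ≥ 51   (protein)
  6x1 + 13x2 ≥ 19   (carbohydrate)
  x1, x2, x3 ≥ 0.
The minimum-cost mix takes nothing from salmon — only almonds, broccoli. The saturated fat and protein requirements are met with equality.
Optimal quantities: almonds = 5.815 servings, broccoli = 3.222 servings.
Objective = 0.65·5.815 + 1.16·3.222 = 7.5173.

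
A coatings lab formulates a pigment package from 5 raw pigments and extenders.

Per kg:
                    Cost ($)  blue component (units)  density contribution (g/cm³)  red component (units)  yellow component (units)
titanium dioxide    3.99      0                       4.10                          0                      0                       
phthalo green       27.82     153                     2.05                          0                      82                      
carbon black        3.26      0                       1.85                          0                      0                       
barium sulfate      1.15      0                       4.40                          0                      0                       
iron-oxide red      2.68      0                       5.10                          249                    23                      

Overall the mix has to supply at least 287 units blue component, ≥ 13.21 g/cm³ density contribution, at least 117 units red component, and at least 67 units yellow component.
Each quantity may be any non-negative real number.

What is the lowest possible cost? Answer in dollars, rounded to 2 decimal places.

Let x1 = kg of titanium dioxide, x2 = kg of phthalo green, x3 = kg of carbon black, x4 = kg of barium sulfate, x5 = kg of iron-oxide red.
Minimise 3.99x1 + 27.82x2 + 3.26x3 + 1.15x4 + 2.68x5 s.t.:
  153x2 ≥ 287   (blue component)
  4.1x1 + 2.05x2 + 1.85x3 + 4.4x4 + 5.1x5 ≥ 13.21   (density contribution)
  249x5 ≥ 117   (red component)
  82x2 + 23x5 ≥ 67   (yellow component)
  x1, x2, x3, x4, x5 ≥ 0.
The optimal basis is {phthalo green, barium sulfate, iron-oxide red}; titanium dioxide, carbon black drop out. There the blue component, density contribution, red component constraints are tight.
So phthalo green = 1.876 kg, barium sulfate = 1.584 kg, iron-oxide red = 0.4699 kg.
Total cost: 27.82·1.876 + 1.15·1.584 + 2.68·0.4699 = 55.2713.

$55.27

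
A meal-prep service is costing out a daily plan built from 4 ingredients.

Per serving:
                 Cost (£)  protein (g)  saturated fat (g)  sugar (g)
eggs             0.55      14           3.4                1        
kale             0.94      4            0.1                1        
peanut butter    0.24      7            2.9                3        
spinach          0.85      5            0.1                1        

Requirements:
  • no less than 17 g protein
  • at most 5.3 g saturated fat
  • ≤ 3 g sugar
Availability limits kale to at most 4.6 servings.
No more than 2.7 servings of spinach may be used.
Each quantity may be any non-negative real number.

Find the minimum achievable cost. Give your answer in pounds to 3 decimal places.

£0.643

This is a linear program. Let x1 = servings of eggs, x2 = servings of kale, x3 = servings of peanut butter, x4 = servings of spinach.
Minimize 0.55x1 + 0.94x2 + 0.24x3 + 0.85x4 s.t.:
  14x1 + 4x2 + 7x3 + 5x4 ≥ 17   (protein)
  3.4x1 + 0.1x2 + 2.9x3 + 0.1x4 ≤ 5.3   (saturated fat)
  1x1 + 1x2 + 3x3 + 1x4 ≤ 3   (sugar)
  x2 ≤ 4.6
  x4 ≤ 2.7
  x1, x2, x3, x4 ≥ 0.
The optimal basis is {eggs, peanut butter}; kale, spinach drop out. Binding constraints: protein and sugar.
So eggs = 0.8571 servings, peanut butter = 0.7143 servings.
Cost = 0.55·0.8571 + 0.24·0.7143 = 0.64284.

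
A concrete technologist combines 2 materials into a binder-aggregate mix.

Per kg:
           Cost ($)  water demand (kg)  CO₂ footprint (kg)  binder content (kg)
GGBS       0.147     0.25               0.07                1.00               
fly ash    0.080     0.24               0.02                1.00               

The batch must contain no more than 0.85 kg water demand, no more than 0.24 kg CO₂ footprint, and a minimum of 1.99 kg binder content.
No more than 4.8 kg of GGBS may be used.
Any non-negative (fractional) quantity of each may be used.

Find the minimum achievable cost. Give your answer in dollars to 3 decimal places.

Let x1 = kg of GGBS, x2 = kg of fly ash.
Minimise 0.147x1 + 0.08x2 s.t.:
  0.25x1 + 0.24x2 ≤ 0.85   (water demand)
  0.07x1 + 0.02x2 ≤ 0.24   (CO₂ footprint)
  1x1 + 1x2 ≥ 1.99   (binder content)
  x1 ≤ 4.8
  x1, x2 ≥ 0.
The cheapest feasible vertex uses only fly ash; GGBS is not used. The binder content requirement is met with equality.
Solving gives x2 = 1.99.
Hence cost = 0.08·1.99 = $0.15920.

$0.159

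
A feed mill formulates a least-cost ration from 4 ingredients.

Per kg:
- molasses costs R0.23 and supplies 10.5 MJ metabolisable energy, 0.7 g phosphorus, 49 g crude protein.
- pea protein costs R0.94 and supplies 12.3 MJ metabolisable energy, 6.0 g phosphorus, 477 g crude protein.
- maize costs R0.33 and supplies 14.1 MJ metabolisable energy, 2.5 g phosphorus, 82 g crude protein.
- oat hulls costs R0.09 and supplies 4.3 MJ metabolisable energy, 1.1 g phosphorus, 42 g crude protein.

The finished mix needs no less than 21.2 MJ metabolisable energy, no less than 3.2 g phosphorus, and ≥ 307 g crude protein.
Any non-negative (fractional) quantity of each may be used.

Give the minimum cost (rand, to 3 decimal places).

R0.635

Let x1 = kg of molasses, x2 = kg of pea protein, x3 = kg of maize, x4 = kg of oat hulls.
Minimise 0.23x1 + 0.94x2 + 0.33x3 + 0.09x4 s.t.:
  10.5x1 + 12.3x2 + 14.1x3 + 4.3x4 ≥ 21.2   (metabolisable energy)
  0.7x1 + 6x2 + 2.5x3 + 1.1x4 ≥ 3.2   (phosphorus)
  49x1 + 477x2 + 82x3 + 42x4 ≥ 307   (crude protein)
  x1, x2, x3, x4 ≥ 0.
The cheapest feasible vertex uses only pea protein, oat hulls; molasses, maize are not used. The metabolisable energy and crude protein requirements are met with equality.
That vertex is x2 = 0.28, x4 = 4.129.
Total cost: 0.94·0.28 + 0.09·4.129 = 0.63481.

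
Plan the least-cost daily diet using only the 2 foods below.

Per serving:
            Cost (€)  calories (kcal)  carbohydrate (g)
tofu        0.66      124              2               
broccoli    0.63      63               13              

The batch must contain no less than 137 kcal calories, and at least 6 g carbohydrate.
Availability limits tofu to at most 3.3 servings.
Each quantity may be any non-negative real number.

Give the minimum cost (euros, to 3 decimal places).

This is a linear program. Let x1 = servings of tofu, x2 = servings of broccoli.
Minimise 0.66x1 + 0.63x2 subject to:
  124x1 + 63x2 ≥ 137   (calories)
  2x1 + 13x2 ≥ 6   (carbohydrate)
  x1 ≤ 3.3
  x1, x2 ≥ 0.
Both inputs are positive at the optimum. Binding constraints: calories and carbohydrate.
Optimal quantities: tofu = 0.9441 servings, broccoli = 0.3163 servings.
Total cost: 0.66·0.9441 + 0.63·0.3163 = 0.82238.

€0.822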